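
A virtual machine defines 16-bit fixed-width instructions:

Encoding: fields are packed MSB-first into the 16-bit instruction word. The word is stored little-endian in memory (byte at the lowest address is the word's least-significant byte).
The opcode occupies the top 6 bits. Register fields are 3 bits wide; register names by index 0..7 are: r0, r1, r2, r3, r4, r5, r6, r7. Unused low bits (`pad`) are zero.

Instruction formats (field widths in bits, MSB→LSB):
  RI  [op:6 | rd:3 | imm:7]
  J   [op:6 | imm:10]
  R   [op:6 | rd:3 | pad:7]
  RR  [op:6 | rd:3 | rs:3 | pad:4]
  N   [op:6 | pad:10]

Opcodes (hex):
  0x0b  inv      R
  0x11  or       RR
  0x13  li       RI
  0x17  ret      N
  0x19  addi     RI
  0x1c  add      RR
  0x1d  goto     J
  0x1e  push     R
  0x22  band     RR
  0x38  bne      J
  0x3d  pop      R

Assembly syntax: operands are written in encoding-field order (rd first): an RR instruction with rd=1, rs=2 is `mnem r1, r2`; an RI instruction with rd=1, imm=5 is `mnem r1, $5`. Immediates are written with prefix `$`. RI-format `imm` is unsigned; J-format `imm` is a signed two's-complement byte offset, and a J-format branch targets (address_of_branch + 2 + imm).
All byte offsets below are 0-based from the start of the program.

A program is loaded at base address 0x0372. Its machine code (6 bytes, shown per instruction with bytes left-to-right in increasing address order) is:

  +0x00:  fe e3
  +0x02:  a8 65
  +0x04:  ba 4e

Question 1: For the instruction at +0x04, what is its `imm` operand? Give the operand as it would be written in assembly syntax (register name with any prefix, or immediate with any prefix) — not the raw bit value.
+0x04: ba 4e ⇒ word 0x4eba (little)
  opcode bits[15:10]=0x13: li/RI
  [9:7] rd=5 = r5
  [6:0] imm=58 = $58

$58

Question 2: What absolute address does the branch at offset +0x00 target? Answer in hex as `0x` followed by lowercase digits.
0x0372

@+00  little-endian(fe e3) = 0xe3fe
  opcode bits[15:10]=0x38: bne/J
  imm@[9:0]=0x3fe (s10→-2) ⇒ $-2
  target = base 0x0372 + off 0x00 + 2 + imm -2 = 0x0372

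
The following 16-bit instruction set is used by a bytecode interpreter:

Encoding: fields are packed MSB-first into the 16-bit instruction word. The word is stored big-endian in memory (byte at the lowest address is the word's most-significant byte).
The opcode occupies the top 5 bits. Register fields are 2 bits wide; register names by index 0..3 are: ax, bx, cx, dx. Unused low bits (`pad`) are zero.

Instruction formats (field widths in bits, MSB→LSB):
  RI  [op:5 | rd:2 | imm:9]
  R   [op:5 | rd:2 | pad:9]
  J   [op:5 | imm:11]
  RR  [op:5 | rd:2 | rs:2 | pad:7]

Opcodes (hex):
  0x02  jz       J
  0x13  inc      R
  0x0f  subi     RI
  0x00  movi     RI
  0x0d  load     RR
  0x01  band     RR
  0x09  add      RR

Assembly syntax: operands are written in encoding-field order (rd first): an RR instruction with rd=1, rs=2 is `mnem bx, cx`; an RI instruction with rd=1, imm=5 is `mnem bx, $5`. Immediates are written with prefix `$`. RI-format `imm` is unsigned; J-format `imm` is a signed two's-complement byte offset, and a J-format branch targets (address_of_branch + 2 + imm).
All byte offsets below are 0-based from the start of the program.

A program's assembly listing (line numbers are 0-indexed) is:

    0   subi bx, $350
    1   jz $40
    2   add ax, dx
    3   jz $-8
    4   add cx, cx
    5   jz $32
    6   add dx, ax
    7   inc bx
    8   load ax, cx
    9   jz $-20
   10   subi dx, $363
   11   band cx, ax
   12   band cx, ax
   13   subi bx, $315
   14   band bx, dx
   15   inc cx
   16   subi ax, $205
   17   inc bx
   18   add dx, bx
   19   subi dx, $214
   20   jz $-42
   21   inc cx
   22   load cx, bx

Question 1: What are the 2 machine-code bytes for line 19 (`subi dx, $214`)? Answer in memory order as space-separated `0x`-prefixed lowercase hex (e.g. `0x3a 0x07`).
line 19 (subi): pack op=0xf:5|rd=3:2|imm=214:9 = 0x7ed6; big→ 7e d6

0x7e 0xd6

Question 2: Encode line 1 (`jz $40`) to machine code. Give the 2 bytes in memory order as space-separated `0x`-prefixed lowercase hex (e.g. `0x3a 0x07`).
0x10 0x28

line 1 (jz): pack op=0x2:5|imm=40:11 = 0x1028; big→ 10 28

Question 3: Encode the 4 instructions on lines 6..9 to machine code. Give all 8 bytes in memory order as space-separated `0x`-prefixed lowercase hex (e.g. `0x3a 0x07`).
0x4e 0x00 0x9a 0x00 0x69 0x00 0x17 0xec

6. add fields op=0x9:5|rd=3:2|rs=0:2|pad=0:7 → word 4e00h → 4e 00
7. inc fields op=0x13:5|rd=1:2|pad=0:9 → word 9a00h → 9a 00
8. load fields op=0xd:5|rd=0:2|rs=2:2|pad=0:7 → word 6900h → 69 00
9. jz fields op=0x2:5|imm=-20:11 → word 17ech → 17 ec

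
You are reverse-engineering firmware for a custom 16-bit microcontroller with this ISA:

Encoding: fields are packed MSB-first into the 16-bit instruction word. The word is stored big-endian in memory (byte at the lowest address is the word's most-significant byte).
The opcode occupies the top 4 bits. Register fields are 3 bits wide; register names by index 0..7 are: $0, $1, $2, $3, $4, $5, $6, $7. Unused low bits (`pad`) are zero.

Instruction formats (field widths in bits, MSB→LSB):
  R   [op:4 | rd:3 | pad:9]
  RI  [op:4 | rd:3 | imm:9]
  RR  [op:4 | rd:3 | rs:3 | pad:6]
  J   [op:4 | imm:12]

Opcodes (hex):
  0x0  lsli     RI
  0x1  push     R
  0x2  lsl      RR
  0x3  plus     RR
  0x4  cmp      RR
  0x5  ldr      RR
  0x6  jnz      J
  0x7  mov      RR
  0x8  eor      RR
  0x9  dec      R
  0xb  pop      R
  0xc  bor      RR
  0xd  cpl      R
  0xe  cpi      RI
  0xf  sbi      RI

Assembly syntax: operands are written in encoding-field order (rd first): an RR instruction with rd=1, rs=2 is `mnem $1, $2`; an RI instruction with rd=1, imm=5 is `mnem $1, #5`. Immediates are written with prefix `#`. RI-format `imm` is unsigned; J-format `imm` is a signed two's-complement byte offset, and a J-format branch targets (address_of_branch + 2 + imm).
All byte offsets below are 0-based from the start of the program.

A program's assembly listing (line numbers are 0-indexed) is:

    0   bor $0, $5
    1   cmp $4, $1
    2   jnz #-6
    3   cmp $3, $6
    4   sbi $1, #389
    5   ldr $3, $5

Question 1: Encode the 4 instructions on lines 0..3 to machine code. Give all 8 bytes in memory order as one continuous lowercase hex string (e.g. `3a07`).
c14048406ffa4780

0. bor fields op=0xc:4|rd=0:3|rs=5:3|pad=0:6 → word c140h → c1 40
1. cmp fields op=0x4:4|rd=4:3|rs=1:3|pad=0:6 → word 4840h → 48 40
2. jnz fields op=0x6:4|imm=-6:12 → word 6ffah → 6f fa
3. cmp fields op=0x4:4|rd=3:3|rs=6:3|pad=0:6 → word 4780h → 47 80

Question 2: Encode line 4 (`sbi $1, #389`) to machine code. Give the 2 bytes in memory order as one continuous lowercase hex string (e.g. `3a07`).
f385

line 4 (sbi): pack op=0xf:4|rd=1:3|imm=389:9 = 0xf385; big→ f3 85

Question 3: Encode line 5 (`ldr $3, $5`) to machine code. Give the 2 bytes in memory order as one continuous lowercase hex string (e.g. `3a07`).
5740

line 5 (ldr): pack op=0x5:4|rd=3:3|rs=5:3|pad=0:6 = 0x5740; big→ 57 40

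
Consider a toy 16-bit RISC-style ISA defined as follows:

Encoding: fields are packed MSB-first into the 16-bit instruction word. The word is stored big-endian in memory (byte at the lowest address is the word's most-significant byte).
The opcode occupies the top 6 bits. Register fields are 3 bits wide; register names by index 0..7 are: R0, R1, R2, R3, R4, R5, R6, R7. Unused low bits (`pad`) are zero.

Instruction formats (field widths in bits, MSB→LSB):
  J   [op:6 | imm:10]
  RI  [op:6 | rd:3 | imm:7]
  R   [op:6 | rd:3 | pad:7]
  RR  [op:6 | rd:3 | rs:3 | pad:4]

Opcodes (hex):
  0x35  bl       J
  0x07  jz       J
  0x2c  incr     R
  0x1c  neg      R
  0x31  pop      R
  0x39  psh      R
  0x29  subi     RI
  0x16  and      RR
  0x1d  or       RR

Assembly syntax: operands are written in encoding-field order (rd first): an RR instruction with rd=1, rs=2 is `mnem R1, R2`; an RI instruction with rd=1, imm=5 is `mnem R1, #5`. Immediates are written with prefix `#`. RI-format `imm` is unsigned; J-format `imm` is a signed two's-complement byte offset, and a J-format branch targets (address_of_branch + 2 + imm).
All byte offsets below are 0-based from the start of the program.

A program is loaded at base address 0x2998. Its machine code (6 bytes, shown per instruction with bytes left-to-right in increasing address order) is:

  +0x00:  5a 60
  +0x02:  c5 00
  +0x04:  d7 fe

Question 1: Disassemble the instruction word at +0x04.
[04] d7 fe → 0xd7fe
  opcode bits[15:10]=0x35: bl/J
  imm: (w>>0)&0x3ff=0x3fe (s10→-2) → #-2

bl #-2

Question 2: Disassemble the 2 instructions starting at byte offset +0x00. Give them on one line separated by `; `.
+0x00: 5a 60 ⇒ word 0x5a60 (big)
  top 6b → 0x16 → and [RR]
  rd: (w>>7)&0x7=0x4 → R4
  rs: (w>>4)&0x7=0x6 → R6
+0x02: c5 00 ⇒ word 0xc500 (big)
  top 6b → 0x31 → pop [R]
  rd: (w>>7)&0x7=0x2 → R2

and R4, R6; pop R2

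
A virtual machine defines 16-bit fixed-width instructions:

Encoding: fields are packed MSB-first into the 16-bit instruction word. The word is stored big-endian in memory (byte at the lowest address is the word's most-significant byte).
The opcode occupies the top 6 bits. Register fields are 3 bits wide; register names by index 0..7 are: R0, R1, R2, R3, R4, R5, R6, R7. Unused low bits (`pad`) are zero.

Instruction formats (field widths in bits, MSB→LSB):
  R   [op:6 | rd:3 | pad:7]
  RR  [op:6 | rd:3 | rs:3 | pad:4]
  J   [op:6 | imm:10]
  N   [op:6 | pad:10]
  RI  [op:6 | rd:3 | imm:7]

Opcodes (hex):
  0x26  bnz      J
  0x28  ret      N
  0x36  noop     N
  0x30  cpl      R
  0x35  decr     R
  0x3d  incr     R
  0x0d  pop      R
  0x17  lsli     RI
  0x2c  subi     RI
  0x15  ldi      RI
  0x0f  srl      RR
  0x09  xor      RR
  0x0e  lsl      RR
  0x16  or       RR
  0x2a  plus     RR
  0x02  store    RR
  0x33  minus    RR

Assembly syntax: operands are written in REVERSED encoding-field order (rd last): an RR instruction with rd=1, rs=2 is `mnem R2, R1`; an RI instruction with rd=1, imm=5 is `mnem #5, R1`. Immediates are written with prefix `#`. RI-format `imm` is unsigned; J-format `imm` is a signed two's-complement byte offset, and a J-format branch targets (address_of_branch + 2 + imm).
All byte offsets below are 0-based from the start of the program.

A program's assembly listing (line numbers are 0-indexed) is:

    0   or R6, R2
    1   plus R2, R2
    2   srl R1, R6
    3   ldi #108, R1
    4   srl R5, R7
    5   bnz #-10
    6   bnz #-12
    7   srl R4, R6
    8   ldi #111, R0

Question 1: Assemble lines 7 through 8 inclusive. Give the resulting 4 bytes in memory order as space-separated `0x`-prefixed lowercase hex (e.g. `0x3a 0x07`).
0x3f 0x40 0x54 0x6f

7. srl fields op=0xf:6|rd=6:3|rs=4:3|pad=0:4 → word 3f40h → 3f 40
8. ldi fields op=0x15:6|rd=0:3|imm=111:7 → word 546fh → 54 6f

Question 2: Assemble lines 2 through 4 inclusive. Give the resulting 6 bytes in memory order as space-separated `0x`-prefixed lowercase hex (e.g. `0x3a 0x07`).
0x3f 0x10 0x54 0xec 0x3f 0xd0

line 2 (srl): pack op=0xf:6|rd=6:3|rs=1:3|pad=0:4 = 0x3f10; big→ 3f 10
line 3 (ldi): pack op=0x15:6|rd=1:3|imm=108:7 = 0x54ec; big→ 54 ec
line 4 (srl): pack op=0xf:6|rd=7:3|rs=5:3|pad=0:4 = 0x3fd0; big→ 3f d0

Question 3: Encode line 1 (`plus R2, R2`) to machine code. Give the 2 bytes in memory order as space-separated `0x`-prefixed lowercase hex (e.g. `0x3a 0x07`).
line 1 (plus): pack op=0x2a:6|rd=2:3|rs=2:3|pad=0:4 = 0xa920; big→ a9 20

0xa9 0x20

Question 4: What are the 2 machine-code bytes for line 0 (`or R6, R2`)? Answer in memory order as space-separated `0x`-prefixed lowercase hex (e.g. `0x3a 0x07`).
0x59 0x60

line 0 (or): pack op=0x16:6|rd=2:3|rs=6:3|pad=0:4 = 0x5960; big→ 59 60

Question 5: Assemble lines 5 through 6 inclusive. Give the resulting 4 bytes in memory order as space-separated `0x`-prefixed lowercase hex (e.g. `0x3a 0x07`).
0x9b 0xf6 0x9b 0xf4

5. bnz fields op=0x26:6|imm=-10:10 → word 9bf6h → 9b f6
6. bnz fields op=0x26:6|imm=-12:10 → word 9bf4h → 9b f4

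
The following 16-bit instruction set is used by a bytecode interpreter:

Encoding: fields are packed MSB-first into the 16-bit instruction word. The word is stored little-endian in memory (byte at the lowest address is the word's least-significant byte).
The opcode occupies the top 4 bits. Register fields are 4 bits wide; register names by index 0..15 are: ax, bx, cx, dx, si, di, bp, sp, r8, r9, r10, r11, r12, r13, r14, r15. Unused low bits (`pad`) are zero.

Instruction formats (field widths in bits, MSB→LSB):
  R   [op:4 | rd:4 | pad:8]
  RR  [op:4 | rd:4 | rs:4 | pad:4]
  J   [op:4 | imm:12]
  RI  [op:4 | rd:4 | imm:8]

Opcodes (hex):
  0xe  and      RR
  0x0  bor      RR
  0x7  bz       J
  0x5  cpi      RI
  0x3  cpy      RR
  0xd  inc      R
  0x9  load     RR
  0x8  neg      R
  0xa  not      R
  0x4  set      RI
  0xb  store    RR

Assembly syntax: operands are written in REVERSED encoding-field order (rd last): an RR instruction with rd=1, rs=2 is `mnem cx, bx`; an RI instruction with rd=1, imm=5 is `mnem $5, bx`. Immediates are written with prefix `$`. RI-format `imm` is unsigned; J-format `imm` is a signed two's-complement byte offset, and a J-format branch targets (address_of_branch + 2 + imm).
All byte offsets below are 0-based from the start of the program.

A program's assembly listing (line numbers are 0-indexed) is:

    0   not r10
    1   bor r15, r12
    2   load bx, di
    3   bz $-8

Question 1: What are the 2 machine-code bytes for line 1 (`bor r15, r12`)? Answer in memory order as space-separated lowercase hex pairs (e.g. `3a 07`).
f0 0c

line 1 (bor): pack op=0x0:4|rd=12:4|rs=15:4|pad=0:4 = 0x0cf0; little→ f0 0c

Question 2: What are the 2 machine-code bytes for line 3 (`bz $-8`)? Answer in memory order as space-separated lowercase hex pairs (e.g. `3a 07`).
line 3 (bz): pack op=0x7:4|imm=-8:12 = 0x7ff8; little→ f8 7f

f8 7f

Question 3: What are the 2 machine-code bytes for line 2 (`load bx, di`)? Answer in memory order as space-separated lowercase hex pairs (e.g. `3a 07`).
10 95

line 2 (load): pack op=0x9:4|rd=5:4|rs=1:4|pad=0:4 = 0x9510; little→ 10 95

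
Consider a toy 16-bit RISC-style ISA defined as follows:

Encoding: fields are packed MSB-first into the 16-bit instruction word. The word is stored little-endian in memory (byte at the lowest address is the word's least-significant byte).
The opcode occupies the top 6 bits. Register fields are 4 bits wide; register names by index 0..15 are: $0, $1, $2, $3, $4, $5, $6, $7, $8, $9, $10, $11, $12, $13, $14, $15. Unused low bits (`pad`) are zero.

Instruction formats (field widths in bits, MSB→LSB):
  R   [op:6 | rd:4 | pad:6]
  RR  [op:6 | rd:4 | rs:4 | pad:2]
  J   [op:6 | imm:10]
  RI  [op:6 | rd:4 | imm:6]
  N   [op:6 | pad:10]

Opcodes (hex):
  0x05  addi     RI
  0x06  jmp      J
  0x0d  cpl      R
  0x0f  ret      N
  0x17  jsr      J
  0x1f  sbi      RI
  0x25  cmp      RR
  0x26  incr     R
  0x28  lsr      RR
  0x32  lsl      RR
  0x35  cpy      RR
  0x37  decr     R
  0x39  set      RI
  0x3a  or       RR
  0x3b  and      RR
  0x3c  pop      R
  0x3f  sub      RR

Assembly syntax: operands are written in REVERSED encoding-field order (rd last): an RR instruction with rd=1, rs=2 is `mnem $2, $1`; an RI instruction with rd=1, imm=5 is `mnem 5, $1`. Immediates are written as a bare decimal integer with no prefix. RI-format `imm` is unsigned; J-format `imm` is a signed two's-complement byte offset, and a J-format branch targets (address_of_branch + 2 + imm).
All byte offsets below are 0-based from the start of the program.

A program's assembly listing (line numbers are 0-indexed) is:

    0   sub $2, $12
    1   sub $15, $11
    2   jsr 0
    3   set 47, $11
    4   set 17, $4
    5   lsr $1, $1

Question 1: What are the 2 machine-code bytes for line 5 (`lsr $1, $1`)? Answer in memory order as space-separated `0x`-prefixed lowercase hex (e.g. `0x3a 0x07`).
0x44 0xa0

L5: lsr op=0x28:6|rd=1:4|rs=1:4|pad=0:2 ⇒ 0xa044 ⇒ little 44 a0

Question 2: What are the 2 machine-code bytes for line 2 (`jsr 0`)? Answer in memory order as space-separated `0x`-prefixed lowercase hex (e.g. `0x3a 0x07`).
0x00 0x5c

L2: jsr op=0x17:6|imm=0:10 ⇒ 0x5c00 ⇒ little 00 5c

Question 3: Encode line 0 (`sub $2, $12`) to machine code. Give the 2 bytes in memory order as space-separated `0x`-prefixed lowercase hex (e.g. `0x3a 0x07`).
0x08 0xff

line 0 (sub): pack op=0x3f:6|rd=12:4|rs=2:4|pad=0:2 = 0xff08; little→ 08 ff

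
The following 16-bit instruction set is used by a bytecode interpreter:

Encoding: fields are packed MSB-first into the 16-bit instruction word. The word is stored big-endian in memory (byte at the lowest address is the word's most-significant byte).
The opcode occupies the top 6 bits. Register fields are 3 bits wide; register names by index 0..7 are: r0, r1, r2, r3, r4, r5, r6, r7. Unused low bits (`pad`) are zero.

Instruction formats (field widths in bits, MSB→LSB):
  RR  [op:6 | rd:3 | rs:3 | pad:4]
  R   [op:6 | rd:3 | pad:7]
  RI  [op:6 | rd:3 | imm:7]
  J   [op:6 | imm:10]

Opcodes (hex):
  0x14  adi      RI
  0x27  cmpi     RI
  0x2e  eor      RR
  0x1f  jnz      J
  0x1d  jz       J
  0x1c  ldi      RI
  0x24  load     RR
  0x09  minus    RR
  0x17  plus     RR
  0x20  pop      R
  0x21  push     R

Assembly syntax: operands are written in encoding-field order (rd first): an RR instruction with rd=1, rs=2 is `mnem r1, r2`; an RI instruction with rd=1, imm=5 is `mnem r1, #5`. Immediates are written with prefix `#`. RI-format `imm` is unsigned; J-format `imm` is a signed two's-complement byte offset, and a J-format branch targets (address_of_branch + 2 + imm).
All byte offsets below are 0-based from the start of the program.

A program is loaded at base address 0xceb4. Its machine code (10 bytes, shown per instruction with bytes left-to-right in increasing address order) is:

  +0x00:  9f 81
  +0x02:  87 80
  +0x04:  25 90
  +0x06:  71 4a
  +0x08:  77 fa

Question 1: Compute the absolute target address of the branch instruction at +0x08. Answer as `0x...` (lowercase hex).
0xceb8

@+08  big-endian(77 fa) = 0x77fa
  top 6b → 0x1d → jz [J]
  [9:0] imm=1018 (s10→-6) = #-6
  target = base 0xceb4 + off 0x08 + 2 + imm -6 = 0xceb8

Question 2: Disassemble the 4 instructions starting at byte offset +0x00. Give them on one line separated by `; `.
off 0x00: read 9f 81 as big → 0x9f81
  opcode bits[15:10]=0x27: cmpi/RI
  rd: (w>>7)&0x7=0x7 → r7
  imm: (w>>0)&0x7f=0x1 → #1
off 0x02: read 87 80 as big → 0x8780
  opcode bits[15:10]=0x21: push/R
  rd: (w>>7)&0x7=0x7 → r7
off 0x04: read 25 90 as big → 0x2590
  opcode bits[15:10]=0x9: minus/RR
  rd: (w>>7)&0x7=0x3 → r3
  rs: (w>>4)&0x7=0x1 → r1
off 0x06: read 71 4a as big → 0x714a
  opcode bits[15:10]=0x1c: ldi/RI
  rd: (w>>7)&0x7=0x2 → r2
  imm: (w>>0)&0x7f=0x4a → #74

cmpi r7, #1; push r7; minus r3, r1; ldi r2, #74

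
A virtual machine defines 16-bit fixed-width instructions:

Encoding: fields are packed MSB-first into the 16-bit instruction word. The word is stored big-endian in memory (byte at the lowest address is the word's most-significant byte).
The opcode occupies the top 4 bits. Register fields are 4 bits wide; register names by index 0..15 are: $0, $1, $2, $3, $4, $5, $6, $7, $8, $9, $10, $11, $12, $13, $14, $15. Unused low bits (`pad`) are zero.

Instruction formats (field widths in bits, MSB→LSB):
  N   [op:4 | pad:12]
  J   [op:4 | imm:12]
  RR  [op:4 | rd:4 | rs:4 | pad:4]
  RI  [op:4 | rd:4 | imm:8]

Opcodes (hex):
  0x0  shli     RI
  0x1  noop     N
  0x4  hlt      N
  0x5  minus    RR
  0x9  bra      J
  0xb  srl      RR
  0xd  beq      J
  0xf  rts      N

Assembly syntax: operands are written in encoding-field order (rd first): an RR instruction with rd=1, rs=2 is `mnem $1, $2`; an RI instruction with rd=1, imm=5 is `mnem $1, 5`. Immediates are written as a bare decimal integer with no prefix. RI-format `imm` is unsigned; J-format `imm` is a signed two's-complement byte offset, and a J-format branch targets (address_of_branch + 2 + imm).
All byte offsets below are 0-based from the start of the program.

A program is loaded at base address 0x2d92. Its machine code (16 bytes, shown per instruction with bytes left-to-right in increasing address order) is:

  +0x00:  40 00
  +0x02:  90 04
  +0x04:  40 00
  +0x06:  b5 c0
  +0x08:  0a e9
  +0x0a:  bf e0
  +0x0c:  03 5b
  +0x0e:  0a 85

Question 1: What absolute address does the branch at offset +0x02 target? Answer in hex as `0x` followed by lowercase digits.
+0x02: 90 04 ⇒ word 0x9004 (big)
  top 4b → 0x9 → bra [J]
  imm@[11:0]=0x4 ⇒ 4
  target = base 0x2d92 + off 0x02 + 2 + imm 4 = 0x2d9a

0x2d9a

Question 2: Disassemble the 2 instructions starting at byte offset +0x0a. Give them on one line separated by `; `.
srl $15, $14; shli $3, 91

off 0x0a: read bf e0 as big → 0xbfe0
  opcode bits[15:12]=0xb: srl/RR
  [11:8] rd=15 = $15
  [7:4] rs=14 = $14
off 0x0c: read 03 5b as big → 0x035b
  opcode bits[15:12]=0x0: shli/RI
  [11:8] rd=3 = $3
  [7:0] imm=91 = 91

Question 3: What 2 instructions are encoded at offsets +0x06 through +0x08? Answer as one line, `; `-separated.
srl $5, $12; shli $10, 233

@+06  big-endian(b5 c0) = 0xb5c0
  opcode bits[15:12]=0xb: srl/RR
  rd: (w>>8)&0xf=0x5 → $5
  rs: (w>>4)&0xf=0xc → $12
@+08  big-endian(0a e9) = 0x0ae9
  opcode bits[15:12]=0x0: shli/RI
  rd: (w>>8)&0xf=0xa → $10
  imm: (w>>0)&0xff=0xe9 → 233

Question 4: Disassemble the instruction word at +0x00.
[00] 40 00 → 0x4000
  top 4b → 0x4 → hlt [N]

hlt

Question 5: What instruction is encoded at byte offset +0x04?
@+04  big-endian(40 00) = 0x4000
  opcode bits[15:12]=0x4: hlt/N

hlt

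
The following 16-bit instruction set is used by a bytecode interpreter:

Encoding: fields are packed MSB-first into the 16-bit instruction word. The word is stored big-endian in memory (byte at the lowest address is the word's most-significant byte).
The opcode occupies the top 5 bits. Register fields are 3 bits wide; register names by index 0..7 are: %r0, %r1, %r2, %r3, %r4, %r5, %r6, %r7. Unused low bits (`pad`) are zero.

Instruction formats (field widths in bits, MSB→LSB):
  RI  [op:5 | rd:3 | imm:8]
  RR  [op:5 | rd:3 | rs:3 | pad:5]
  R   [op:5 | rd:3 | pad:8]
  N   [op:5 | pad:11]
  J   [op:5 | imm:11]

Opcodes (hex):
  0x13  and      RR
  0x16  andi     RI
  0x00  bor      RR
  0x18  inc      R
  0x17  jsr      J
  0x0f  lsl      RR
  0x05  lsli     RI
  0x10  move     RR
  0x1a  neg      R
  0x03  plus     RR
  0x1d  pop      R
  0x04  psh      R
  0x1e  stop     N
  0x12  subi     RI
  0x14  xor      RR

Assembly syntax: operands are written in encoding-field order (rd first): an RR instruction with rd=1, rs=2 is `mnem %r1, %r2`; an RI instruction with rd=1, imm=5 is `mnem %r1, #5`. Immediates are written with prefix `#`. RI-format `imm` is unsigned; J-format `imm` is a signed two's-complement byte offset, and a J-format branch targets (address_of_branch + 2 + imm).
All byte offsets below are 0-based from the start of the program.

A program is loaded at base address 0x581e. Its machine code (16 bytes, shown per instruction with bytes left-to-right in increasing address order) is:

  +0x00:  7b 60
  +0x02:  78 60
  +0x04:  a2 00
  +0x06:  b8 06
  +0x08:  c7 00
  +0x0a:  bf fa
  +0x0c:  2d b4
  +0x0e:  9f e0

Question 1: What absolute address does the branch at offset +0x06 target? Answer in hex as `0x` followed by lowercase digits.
0x582c

off 0x06: read b8 06 as big → 0xb806
  opcode bits[15:11]=0x17: jsr/J
  imm@[10:0]=0x6 ⇒ #6
  target = base 0x581e + off 0x06 + 2 + imm 6 = 0x582c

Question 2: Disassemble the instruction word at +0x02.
lsl %r0, %r3

off 0x02: read 78 60 as big → 0x7860
  opcode bits[15:11]=0xf: lsl/RR
  rd@[10:8]=0x0 ⇒ %r0
  rs@[7:5]=0x3 ⇒ %r3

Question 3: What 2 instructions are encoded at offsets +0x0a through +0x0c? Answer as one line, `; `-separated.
jsr #-6; lsli %r5, #180

@+0a  big-endian(bf fa) = 0xbffa
  op=0xbffa>>11=0x17 ⇒ jsr (J)
  imm: (w>>0)&0x7ff=0x7fa (s11→-6) → #-6
@+0c  big-endian(2d b4) = 0x2db4
  op=0x2db4>>11=0x5 ⇒ lsli (RI)
  rd: (w>>8)&0x7=0x5 → %r5
  imm: (w>>0)&0xff=0xb4 → #180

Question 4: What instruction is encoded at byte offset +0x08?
inc %r7

+0x08: c7 00 ⇒ word 0xc700 (big)
  op=0xc700>>11=0x18 ⇒ inc (R)
  [10:8] rd=7 = %r7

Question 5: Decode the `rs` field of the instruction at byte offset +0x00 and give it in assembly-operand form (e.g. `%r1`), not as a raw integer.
%r3

off 0x00: read 7b 60 as big → 0x7b60
  top 5b → 0xf → lsl [RR]
  rd@[10:8]=0x3 ⇒ %r3
  rs@[7:5]=0x3 ⇒ %r3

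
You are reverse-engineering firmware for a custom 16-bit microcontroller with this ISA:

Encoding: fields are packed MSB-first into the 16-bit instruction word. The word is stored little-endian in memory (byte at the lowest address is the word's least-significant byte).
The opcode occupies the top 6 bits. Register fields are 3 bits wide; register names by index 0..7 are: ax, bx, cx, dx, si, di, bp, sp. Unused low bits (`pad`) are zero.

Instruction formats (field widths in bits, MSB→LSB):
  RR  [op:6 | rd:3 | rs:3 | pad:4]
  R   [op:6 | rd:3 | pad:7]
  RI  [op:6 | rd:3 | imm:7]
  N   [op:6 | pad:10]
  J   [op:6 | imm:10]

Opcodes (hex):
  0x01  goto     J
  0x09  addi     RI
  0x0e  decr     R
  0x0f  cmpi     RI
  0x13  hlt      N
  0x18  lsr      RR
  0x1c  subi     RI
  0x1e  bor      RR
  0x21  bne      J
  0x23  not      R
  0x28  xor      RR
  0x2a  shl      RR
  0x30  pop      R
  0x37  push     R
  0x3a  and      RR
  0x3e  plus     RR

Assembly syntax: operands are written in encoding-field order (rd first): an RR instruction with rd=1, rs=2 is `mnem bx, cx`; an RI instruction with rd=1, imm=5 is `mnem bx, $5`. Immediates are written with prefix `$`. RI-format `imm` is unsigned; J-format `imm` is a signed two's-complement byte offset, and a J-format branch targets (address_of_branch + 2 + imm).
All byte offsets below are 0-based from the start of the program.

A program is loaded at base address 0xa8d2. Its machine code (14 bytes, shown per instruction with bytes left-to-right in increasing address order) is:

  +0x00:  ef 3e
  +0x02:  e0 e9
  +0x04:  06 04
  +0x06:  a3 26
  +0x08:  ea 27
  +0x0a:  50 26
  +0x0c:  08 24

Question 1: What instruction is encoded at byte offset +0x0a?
@+0a  little-endian(50 26) = 0x2650
  opcode bits[15:10]=0x9: addi/RI
  [9:7] rd=4 = si
  [6:0] imm=80 = $80

addi si, $80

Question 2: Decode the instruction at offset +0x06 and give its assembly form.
addi di, $35

@+06  little-endian(a3 26) = 0x26a3
  top 6b → 0x9 → addi [RI]
  rd: (w>>7)&0x7=0x5 → di
  imm: (w>>0)&0x7f=0x23 → $35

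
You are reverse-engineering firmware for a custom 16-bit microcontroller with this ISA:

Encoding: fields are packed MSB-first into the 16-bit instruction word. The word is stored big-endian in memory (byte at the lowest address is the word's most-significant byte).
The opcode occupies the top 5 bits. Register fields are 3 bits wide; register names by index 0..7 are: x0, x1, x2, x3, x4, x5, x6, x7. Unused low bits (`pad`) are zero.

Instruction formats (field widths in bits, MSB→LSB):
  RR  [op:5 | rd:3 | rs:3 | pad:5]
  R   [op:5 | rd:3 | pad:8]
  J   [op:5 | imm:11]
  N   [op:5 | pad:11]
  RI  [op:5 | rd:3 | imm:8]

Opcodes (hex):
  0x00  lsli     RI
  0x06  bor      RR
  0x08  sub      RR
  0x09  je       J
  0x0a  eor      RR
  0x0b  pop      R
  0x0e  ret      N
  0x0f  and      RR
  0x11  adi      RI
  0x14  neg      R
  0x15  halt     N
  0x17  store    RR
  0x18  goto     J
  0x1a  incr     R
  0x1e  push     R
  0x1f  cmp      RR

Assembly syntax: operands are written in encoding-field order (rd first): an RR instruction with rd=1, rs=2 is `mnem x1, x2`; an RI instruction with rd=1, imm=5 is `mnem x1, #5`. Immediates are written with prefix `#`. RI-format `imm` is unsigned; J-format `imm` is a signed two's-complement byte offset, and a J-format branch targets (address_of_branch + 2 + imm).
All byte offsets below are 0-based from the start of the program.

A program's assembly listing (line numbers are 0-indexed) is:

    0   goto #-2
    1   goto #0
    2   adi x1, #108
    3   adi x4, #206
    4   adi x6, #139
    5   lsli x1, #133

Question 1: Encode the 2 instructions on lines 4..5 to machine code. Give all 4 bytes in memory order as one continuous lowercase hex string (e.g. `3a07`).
line 4 (adi): pack op=0x11:5|rd=6:3|imm=139:8 = 0x8e8b; big→ 8e 8b
line 5 (lsli): pack op=0x0:5|rd=1:3|imm=133:8 = 0x0185; big→ 01 85

8e8b0185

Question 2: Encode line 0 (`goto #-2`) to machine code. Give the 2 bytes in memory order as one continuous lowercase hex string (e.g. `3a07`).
line 0 (goto): pack op=0x18:5|imm=-2:11 = 0xc7fe; big→ c7 fe

c7fe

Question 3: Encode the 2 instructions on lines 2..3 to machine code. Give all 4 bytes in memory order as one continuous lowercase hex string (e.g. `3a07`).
896c8cce

2. adi fields op=0x11:5|rd=1:3|imm=108:8 → word 896ch → 89 6c
3. adi fields op=0x11:5|rd=4:3|imm=206:8 → word 8cceh → 8c ce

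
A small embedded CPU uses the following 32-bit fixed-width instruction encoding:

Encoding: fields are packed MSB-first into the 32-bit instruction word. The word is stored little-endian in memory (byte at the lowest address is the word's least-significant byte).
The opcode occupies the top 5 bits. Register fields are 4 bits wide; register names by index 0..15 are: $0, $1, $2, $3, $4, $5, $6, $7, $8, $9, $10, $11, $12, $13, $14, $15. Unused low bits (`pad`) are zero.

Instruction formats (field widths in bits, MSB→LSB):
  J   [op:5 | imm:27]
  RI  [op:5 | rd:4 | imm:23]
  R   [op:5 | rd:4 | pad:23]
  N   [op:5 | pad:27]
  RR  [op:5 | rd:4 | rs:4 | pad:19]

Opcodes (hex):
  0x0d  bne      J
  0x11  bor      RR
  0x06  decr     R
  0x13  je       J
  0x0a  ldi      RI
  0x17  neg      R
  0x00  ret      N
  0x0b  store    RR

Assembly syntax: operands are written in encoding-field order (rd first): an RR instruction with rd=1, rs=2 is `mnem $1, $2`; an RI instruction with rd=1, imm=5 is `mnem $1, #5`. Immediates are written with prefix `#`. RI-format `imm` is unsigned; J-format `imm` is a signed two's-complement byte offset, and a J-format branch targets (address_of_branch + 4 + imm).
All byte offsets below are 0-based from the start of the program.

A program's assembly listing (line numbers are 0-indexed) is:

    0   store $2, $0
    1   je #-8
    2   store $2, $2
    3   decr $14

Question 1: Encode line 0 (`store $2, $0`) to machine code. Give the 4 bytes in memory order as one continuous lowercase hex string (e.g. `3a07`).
0. store fields op=0xb:5|rd=2:4|rs=0:4|pad=0:19 → word 59000000h → 00 00 00 59

00000059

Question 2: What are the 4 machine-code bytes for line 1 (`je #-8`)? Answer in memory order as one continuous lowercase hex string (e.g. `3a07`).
f8ffff9f

1. je fields op=0x13:5|imm=-8:27 → word 9ffffff8h → f8 ff ff 9f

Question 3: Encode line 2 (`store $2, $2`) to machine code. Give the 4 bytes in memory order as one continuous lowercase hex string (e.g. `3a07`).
00001059

L2: store op=0xb:5|rd=2:4|rs=2:4|pad=0:19 ⇒ 0x59100000 ⇒ little 00 00 10 59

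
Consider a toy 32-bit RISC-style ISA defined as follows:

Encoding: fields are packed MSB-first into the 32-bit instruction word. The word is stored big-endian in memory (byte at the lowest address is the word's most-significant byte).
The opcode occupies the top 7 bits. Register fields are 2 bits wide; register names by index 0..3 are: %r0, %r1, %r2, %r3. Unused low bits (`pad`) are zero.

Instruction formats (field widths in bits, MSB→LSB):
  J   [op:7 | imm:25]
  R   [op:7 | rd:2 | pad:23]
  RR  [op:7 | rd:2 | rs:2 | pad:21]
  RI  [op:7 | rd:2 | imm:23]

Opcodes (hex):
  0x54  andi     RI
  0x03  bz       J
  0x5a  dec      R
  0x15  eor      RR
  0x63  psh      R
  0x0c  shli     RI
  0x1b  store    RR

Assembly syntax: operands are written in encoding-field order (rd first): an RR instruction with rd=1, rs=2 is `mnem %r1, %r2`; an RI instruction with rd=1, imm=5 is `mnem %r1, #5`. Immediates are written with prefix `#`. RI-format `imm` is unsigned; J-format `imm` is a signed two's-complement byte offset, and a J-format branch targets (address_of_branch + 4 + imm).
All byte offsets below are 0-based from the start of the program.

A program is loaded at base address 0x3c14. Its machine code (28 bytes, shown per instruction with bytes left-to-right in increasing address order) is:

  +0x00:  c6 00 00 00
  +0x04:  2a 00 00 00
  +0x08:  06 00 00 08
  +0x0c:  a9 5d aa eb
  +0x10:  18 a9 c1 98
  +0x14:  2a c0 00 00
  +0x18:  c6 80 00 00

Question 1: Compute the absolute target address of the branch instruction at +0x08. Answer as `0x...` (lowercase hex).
off 0x08: read 06 00 00 08 as big → 0x06000008
  op=0x06000008>>25=0x3 ⇒ bz (J)
  imm@[24:0]=0x8 ⇒ #8
  target = base 0x3c14 + off 0x08 + 4 + imm 8 = 0x3c28

0x3c28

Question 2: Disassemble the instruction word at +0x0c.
@+0c  big-endian(a9 5d aa eb) = 0xa95daaeb
  opcode bits[31:25]=0x54: andi/RI
  [24:23] rd=2 = %r2
  [22:0] imm=6138603 = #6138603

andi %r2, #6138603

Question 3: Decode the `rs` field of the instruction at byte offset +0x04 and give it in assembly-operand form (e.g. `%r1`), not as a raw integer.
%r0

@+04  big-endian(2a 00 00 00) = 0x2a000000
  top 7b → 0x15 → eor [RR]
  rd@[24:23]=0x0 ⇒ %r0
  rs@[22:21]=0x0 ⇒ %r0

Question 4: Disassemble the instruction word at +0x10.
shli %r1, #2736536

@+10  big-endian(18 a9 c1 98) = 0x18a9c198
  opcode bits[31:25]=0xc: shli/RI
  rd@[24:23]=0x1 ⇒ %r1
  imm@[22:0]=0x29c198 ⇒ #2736536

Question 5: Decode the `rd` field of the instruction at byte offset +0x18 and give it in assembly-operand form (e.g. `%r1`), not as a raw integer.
off 0x18: read c6 80 00 00 as big → 0xc6800000
  opcode bits[31:25]=0x63: psh/R
  rd@[24:23]=0x1 ⇒ %r1

%r1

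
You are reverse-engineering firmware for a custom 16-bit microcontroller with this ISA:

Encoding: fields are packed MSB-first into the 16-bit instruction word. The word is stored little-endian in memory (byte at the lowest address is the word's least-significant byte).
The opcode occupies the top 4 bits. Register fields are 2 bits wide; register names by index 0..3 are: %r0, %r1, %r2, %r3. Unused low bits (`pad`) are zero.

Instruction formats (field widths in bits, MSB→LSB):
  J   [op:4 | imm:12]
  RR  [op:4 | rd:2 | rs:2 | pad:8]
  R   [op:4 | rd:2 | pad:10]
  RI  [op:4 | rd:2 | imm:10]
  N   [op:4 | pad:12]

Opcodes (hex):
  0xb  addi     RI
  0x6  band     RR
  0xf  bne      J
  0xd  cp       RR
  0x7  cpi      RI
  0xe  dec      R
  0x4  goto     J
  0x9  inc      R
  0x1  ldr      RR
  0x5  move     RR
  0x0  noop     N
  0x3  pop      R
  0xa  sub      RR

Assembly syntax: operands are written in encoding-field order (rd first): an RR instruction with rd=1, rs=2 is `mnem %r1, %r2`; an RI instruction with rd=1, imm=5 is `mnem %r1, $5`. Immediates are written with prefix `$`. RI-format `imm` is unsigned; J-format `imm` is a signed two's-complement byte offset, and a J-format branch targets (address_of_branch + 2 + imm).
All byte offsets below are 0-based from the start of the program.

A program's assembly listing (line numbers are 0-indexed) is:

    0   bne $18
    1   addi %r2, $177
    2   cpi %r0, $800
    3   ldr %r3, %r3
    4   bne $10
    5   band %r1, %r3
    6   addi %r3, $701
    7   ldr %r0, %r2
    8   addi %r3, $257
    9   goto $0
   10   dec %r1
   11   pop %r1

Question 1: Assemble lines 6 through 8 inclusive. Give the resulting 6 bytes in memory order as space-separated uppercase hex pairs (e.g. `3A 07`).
BD BE 00 12 01 BD

L6: addi op=0xb:4|rd=3:2|imm=701:10 ⇒ 0xbebd ⇒ little bd be
L7: ldr op=0x1:4|rd=0:2|rs=2:2|pad=0:8 ⇒ 0x1200 ⇒ little 00 12
L8: addi op=0xb:4|rd=3:2|imm=257:10 ⇒ 0xbd01 ⇒ little 01 bd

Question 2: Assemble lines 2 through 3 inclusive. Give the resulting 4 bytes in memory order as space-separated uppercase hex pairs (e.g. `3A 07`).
line 2 (cpi): pack op=0x7:4|rd=0:2|imm=800:10 = 0x7320; little→ 20 73
line 3 (ldr): pack op=0x1:4|rd=3:2|rs=3:2|pad=0:8 = 0x1f00; little→ 00 1f

20 73 00 1F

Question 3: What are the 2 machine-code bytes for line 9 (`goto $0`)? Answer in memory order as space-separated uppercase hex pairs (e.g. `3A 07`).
00 40

L9: goto op=0x4:4|imm=0:12 ⇒ 0x4000 ⇒ little 00 40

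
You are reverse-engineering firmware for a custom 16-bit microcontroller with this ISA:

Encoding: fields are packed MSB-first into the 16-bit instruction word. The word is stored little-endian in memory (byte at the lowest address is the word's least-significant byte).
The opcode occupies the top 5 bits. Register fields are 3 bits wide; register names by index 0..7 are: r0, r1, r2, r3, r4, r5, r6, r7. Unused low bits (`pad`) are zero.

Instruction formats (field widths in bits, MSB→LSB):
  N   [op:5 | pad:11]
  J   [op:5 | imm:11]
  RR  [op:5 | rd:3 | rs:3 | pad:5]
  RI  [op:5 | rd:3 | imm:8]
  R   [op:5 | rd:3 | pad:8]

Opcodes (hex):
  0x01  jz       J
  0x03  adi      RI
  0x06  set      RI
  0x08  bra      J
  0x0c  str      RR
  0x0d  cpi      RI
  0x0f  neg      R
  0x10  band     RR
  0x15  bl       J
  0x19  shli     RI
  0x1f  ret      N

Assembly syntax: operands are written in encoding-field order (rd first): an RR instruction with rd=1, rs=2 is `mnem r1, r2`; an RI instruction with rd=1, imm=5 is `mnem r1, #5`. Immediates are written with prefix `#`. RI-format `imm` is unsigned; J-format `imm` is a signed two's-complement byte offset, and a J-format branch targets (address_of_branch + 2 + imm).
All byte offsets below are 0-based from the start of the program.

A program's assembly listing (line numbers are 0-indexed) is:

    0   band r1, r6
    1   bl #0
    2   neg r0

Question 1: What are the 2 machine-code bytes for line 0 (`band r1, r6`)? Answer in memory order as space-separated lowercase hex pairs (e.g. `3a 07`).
c0 81

0. band fields op=0x10:5|rd=1:3|rs=6:3|pad=0:5 → word 81c0h → c0 81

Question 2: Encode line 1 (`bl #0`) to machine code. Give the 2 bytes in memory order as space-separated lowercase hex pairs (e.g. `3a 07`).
L1: bl op=0x15:5|imm=0:11 ⇒ 0xa800 ⇒ little 00 a8

00 a8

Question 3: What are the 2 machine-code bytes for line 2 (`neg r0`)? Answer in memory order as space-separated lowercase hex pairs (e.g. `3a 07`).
line 2 (neg): pack op=0xf:5|rd=0:3|pad=0:8 = 0x7800; little→ 00 78

00 78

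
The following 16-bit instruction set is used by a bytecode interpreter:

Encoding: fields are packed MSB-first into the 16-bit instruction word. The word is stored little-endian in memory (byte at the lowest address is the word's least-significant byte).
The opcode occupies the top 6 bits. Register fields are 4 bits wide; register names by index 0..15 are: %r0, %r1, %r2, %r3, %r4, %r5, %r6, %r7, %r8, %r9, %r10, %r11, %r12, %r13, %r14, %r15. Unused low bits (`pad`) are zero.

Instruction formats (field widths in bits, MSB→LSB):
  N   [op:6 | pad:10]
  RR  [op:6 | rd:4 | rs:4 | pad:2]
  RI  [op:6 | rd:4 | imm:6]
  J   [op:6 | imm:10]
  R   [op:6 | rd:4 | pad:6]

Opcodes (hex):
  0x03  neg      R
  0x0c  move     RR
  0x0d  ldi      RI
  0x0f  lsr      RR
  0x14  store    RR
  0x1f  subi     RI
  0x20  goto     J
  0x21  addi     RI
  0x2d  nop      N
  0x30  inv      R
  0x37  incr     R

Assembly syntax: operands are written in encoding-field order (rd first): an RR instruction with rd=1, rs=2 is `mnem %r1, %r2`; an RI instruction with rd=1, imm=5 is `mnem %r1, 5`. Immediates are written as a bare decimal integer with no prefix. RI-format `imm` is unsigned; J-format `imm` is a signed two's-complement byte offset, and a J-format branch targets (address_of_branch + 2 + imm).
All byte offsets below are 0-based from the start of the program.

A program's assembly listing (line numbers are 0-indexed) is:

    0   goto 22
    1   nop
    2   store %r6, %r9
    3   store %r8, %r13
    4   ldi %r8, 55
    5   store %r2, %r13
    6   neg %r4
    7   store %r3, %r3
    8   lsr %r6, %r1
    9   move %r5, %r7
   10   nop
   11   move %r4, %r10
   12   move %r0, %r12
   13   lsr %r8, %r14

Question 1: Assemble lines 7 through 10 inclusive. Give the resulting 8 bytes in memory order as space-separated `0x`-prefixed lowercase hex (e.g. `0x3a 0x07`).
L7: store op=0x14:6|rd=3:4|rs=3:4|pad=0:2 ⇒ 0x50cc ⇒ little cc 50
L8: lsr op=0xf:6|rd=6:4|rs=1:4|pad=0:2 ⇒ 0x3d84 ⇒ little 84 3d
L9: move op=0xc:6|rd=5:4|rs=7:4|pad=0:2 ⇒ 0x315c ⇒ little 5c 31
L10: nop op=0x2d:6|pad=0:10 ⇒ 0xb400 ⇒ little 00 b4

0xcc 0x50 0x84 0x3d 0x5c 0x31 0x00 0xb4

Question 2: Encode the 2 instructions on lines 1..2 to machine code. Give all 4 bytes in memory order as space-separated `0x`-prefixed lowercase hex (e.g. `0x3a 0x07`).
1. nop fields op=0x2d:6|pad=0:10 → word b400h → 00 b4
2. store fields op=0x14:6|rd=6:4|rs=9:4|pad=0:2 → word 51a4h → a4 51

0x00 0xb4 0xa4 0x51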